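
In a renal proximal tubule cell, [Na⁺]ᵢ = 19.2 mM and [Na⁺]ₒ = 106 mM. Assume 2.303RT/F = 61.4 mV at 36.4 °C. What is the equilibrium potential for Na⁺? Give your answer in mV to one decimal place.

E = (61.4/z) · log₁₀([Na⁺]_out/[Na⁺]_in) with z = +1.
= (61.4/1) · log₁₀(106/19.2) = 61.40 · log₁₀(5.521)
= 61.40 · (0.7420) = 45.56 mV

45.6 mV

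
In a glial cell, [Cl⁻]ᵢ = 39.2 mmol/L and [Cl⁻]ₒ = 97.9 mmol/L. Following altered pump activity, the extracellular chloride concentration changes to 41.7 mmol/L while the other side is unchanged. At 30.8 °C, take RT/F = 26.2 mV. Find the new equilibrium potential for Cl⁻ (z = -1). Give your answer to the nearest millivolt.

After the shift: [Cl⁻]_out = 41.7, [Cl⁻]_in = 39.2 mmol/L.
E_new = (26.2/-1)·ln(41.7/39.2) = -26.20 · (0.0618) = -1.62 mV

-2 mV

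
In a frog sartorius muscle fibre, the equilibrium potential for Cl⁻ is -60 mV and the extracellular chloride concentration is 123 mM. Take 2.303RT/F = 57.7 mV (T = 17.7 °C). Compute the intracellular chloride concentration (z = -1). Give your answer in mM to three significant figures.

Nernst: E = (57.7/-1) · log₁₀([out]/[in]), so log₁₀([out]/[in]) = -60.0 × -1 / 57.7 = 1.0399.
[out]/[in] = 10^(1.0399) = 10.96.
[in] = 123 / 10.96 = 11.22 mM.

11.2 mM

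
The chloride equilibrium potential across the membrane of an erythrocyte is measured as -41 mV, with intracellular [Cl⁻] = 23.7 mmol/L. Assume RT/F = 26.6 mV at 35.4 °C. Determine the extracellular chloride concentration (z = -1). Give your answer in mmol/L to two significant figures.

Nernst: E = (26.6/-1) · ln([out]/[in]), so ln([out]/[in]) = -41.0 × -1 / 26.6 = 1.5414.
[out]/[in] = e^(1.5414) = 4.671.
[out] = 4.671 × 23.7 = 110.7 mmol/L.

110 mmol/L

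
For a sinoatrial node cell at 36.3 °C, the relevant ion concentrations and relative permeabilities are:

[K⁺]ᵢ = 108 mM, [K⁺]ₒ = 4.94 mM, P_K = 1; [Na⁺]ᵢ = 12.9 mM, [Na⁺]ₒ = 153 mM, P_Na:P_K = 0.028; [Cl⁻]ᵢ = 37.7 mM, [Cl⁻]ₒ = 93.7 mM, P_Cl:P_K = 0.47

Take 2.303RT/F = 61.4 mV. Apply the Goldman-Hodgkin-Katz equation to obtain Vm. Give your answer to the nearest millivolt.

Vm = 61.4 · log₁₀[(Σ P·[cation]ₒ + Σ P·[anion]ᵢ) / (Σ P·[cation]ᵢ + Σ P·[anion]ₒ)]
Numerator = 1×4.94 + 0.028×153 + 0.47×37.7 = 26.94
Denominator = 1×108 + 0.028×12.9 + 0.47×93.7 = 152.4
Vm = 61.4 · log₁₀(0.17679) = 61.4 × (-0.7525) = -46.21 mV

-46 mV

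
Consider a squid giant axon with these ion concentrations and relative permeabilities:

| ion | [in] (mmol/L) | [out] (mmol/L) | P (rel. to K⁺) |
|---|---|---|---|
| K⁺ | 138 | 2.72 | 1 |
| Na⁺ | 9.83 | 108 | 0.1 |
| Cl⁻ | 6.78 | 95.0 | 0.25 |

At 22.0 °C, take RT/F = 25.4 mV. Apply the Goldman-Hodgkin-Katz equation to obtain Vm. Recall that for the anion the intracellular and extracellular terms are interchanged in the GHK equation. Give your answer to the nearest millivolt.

-60 mV

Vm = 25.4 · ln[(Σ P·[cation]ₒ + Σ P·[anion]ᵢ) / (Σ P·[cation]ᵢ + Σ P·[anion]ₒ)]
Numerator = 1×2.72 + 0.1×108 + 0.25×6.78 = 15.22
Denominator = 1×138 + 0.1×9.83 + 0.25×95.0 = 162.7
Vm = 25.4 · ln(0.093497) = 25.4 × (-2.3698) = -60.19 mV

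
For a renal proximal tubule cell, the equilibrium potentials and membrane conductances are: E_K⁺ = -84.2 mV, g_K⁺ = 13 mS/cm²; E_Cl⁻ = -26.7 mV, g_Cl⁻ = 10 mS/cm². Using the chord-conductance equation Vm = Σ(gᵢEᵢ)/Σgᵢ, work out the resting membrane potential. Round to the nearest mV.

-59 mV

Σ gᵢEᵢ = 13·(-84.2) + 10·(-26.7) = -1361.60
Σ gᵢ = 13 + 10 = 23
Vm = -1361.60 / 23 = -59.20 mV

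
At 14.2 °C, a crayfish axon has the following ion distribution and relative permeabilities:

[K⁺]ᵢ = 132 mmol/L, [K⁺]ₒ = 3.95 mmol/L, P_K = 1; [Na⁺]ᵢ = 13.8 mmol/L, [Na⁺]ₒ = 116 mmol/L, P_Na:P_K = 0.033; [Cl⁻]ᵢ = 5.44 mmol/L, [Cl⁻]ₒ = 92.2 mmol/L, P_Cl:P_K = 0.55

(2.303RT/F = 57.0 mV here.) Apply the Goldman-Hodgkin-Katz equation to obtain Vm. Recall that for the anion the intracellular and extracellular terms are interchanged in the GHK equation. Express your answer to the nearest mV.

Vm = 57.0 · log₁₀[(Σ P·[cation]ₒ + Σ P·[anion]ᵢ) / (Σ P·[cation]ᵢ + Σ P·[anion]ₒ)]
Numerator = 1×3.95 + 0.033×116 + 0.55×5.44 = 10.77
Denominator = 1×132 + 0.033×13.8 + 0.55×92.2 = 183.2
Vm = 57.0 · log₁₀(0.058799) = 57.0 × (-1.2306) = -70.15 mV

-70 mV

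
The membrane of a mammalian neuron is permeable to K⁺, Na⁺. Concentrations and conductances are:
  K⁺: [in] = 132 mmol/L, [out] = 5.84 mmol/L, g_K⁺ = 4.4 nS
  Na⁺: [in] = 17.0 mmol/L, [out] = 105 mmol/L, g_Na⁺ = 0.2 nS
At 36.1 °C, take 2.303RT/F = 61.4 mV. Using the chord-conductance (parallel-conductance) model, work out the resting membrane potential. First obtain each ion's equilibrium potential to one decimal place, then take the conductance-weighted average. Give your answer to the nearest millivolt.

E_K⁺ = (61.4/1)·log₁₀(5.84/132) = -83.1 mV
E_Na⁺ = (61.4/1)·log₁₀(105/17.0) = 48.6 mV
Vm = (Σ gᵢEᵢ)/(Σ gᵢ) = (4.4·-83.1 + 0.2·48.6) / (4.4 + 0.2)
= -355.92 / 4.6 = -77.37 mV

-77 mV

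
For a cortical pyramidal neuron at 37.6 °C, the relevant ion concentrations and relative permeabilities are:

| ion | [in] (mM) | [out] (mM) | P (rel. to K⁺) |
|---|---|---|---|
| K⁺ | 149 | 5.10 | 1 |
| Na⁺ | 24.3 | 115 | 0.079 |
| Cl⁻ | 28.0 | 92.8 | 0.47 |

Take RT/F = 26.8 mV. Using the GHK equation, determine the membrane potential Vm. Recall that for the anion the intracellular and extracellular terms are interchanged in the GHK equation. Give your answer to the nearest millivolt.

-53 mV

Vm = 26.8 · ln[(Σ P·[cation]ₒ + Σ P·[anion]ᵢ) / (Σ P·[cation]ᵢ + Σ P·[anion]ₒ)]
Numerator = 1×5.10 + 0.079×115 + 0.47×28.0 = 27.34
Denominator = 1×149 + 0.079×24.3 + 0.47×92.8 = 194.5
Vm = 26.8 · ln(0.14057) = 26.8 × (-1.9621) = -52.58 mV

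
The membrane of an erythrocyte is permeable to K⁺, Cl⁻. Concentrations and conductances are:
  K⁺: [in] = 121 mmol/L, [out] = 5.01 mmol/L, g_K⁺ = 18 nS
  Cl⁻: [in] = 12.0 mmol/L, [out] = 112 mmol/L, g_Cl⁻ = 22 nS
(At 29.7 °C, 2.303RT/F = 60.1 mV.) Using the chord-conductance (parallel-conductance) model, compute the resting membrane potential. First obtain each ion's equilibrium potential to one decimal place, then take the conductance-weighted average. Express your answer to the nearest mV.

E_K⁺ = (60.1/1)·log₁₀(5.01/121) = -83.1 mV
E_Cl⁻ = (60.1/-1)·log₁₀(112/12.0) = -58.3 mV
Vm = (Σ gᵢEᵢ)/(Σ gᵢ) = (18·-83.1 + 22·-58.3) / (18 + 22)
= -2778.40 / 40 = -69.46 mV

-69 mV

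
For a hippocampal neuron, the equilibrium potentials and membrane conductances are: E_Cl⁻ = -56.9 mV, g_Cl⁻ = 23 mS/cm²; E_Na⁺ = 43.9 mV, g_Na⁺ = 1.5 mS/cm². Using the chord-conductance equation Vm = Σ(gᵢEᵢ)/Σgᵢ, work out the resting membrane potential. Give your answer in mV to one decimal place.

Σ gᵢEᵢ = 23·(-56.9) + 1.5·(43.9) = -1242.85
Σ gᵢ = 23 + 1.5 = 24.5
Vm = -1242.85 / 24.5 = -50.73 mV

-50.7 mV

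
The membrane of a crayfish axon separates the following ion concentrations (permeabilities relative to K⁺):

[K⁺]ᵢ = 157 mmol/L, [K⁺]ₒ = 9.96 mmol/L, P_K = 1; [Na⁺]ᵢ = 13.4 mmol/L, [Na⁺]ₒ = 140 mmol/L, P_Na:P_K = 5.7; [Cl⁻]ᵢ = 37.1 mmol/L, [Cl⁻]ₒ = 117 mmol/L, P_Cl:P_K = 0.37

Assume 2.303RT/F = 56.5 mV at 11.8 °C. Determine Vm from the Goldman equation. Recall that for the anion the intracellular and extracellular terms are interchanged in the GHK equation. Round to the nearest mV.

27 mV

Vm = 56.5 · log₁₀[(Σ P·[cation]ₒ + Σ P·[anion]ᵢ) / (Σ P·[cation]ᵢ + Σ P·[anion]ₒ)]
Numerator = 1×9.96 + 5.7×140 + 0.37×37.1 = 821.7
Denominator = 1×157 + 5.7×13.4 + 0.37×117 = 276.7
Vm = 56.5 · log₁₀(2.9699) = 56.5 × (0.4727) = 26.71 mV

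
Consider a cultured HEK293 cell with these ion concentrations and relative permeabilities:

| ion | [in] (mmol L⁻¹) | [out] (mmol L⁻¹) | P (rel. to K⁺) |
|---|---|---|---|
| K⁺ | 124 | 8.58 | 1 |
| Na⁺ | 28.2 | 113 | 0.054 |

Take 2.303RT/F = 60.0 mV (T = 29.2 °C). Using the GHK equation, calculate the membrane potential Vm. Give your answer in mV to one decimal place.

-55.9 mV

Vm = 60.0 · log₁₀[(Σ P·[cation]ₒ + Σ P·[anion]ᵢ) / (Σ P·[cation]ᵢ + Σ P·[anion]ₒ)]
Numerator = 1×8.58 + 0.054×113 = 14.68
Denominator = 1×124 + 0.054×28.2 = 125.5
Vm = 60.0 · log₁₀(0.11697) = 60.0 × (-0.9319) = -55.92 mV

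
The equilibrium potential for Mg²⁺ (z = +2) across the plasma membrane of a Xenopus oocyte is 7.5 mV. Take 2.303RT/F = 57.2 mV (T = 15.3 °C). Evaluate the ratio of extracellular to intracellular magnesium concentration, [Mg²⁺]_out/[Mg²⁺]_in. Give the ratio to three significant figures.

1.83

log₁₀([out]/[in]) = E·z/(57.2) = 7.5 × 2 / 57.2 = 0.2622
[out]/[in] = 10^(0.2622) = 1.829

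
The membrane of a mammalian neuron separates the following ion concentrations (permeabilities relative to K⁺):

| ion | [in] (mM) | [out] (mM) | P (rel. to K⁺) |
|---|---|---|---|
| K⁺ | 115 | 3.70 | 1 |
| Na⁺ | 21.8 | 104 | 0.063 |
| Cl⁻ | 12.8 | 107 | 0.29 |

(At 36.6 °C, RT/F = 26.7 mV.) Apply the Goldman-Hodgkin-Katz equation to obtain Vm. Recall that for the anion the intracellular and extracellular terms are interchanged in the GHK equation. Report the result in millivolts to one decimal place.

-62.9 mV

Vm = 26.7 · ln[(Σ P·[cation]ₒ + Σ P·[anion]ᵢ) / (Σ P·[cation]ᵢ + Σ P·[anion]ₒ)]
Numerator = 1×3.70 + 0.063×104 + 0.29×12.8 = 13.96
Denominator = 1×115 + 0.063×21.8 + 0.29×107 = 147.4
Vm = 26.7 · ln(0.094733) = 26.7 × (-2.3567) = -62.92 mV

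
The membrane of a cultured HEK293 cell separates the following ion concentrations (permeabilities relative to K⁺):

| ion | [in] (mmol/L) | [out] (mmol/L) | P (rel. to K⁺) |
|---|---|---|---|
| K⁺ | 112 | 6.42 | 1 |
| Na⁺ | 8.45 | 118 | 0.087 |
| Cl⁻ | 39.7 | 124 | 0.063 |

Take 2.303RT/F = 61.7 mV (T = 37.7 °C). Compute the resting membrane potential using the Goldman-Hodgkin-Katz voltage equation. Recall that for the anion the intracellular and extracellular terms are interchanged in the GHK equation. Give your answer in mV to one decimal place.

-49.2 mV

Vm = 61.7 · log₁₀[(Σ P·[cation]ₒ + Σ P·[anion]ᵢ) / (Σ P·[cation]ᵢ + Σ P·[anion]ₒ)]
Numerator = 1×6.42 + 0.087×118 + 0.063×39.7 = 19.19
Denominator = 1×112 + 0.087×8.45 + 0.063×124 = 120.5
Vm = 61.7 · log₁₀(0.15917) = 61.7 × (-0.7981) = -49.25 mV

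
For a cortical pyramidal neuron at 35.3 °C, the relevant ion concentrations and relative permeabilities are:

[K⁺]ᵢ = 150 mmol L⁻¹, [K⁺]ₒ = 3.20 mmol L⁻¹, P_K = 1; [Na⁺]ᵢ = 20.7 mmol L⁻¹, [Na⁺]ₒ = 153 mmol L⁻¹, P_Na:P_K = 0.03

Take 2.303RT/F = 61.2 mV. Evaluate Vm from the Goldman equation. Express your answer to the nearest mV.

-79 mV

Vm = 61.2 · log₁₀[(Σ P·[cation]ₒ + Σ P·[anion]ᵢ) / (Σ P·[cation]ᵢ + Σ P·[anion]ₒ)]
Numerator = 1×3.20 + 0.03×153 = 7.79
Denominator = 1×150 + 0.03×20.7 = 150.6
Vm = 61.2 · log₁₀(0.051719) = 61.2 × (-1.2863) = -78.72 mV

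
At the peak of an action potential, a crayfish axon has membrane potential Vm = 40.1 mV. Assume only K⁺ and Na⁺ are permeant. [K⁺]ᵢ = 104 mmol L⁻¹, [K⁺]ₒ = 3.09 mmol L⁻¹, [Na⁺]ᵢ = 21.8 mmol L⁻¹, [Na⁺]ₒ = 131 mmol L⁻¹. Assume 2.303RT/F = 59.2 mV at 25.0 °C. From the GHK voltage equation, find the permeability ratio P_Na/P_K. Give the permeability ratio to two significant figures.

Let α = P_Na/P_K. GHK: Vm = 59.2·log₁₀[(Kₒ + α·Naₒ)/(Kᵢ + α·Naᵢ)].
10^(Vm/59.2) = 10^(40.1/59.2) = 4.7573
So 4.7573·(Kᵢ + α·Naᵢ) = Kₒ + α·Naₒ → α = (4.7573·104.0 − 3.09) / (131.0 − 4.7573·21.8)
α = (494.8 − 3.09) / (131.0 − 103.7) = 491.7/27.29 = 18.02

18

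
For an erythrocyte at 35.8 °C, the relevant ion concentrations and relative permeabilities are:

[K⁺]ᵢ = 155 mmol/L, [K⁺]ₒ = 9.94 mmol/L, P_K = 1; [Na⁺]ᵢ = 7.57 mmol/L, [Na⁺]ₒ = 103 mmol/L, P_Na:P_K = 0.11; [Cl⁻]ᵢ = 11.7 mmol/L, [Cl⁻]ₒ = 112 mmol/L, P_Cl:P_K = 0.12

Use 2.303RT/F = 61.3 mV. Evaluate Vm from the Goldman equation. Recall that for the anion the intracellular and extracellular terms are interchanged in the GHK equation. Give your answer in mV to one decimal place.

-53.5 mV

Vm = 61.3 · log₁₀[(Σ P·[cation]ₒ + Σ P·[anion]ᵢ) / (Σ P·[cation]ᵢ + Σ P·[anion]ₒ)]
Numerator = 1×9.94 + 0.11×103 + 0.12×11.7 = 22.67
Denominator = 1×155 + 0.11×7.57 + 0.12×112 = 169.3
Vm = 61.3 · log₁₀(0.13395) = 61.3 × (-0.8731) = -53.52 mV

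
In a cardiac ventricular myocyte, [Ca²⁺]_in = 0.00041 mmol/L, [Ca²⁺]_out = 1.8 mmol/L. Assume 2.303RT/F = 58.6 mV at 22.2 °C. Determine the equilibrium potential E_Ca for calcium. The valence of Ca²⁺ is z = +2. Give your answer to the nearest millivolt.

E = (58.6/z) · log₁₀([Ca²⁺]_out/[Ca²⁺]_in) with z = +2.
= (58.6/2) · log₁₀(1.8/0.00041) = 29.30 · log₁₀(4390)
= 29.30 · (3.6425) = 106.72 mV

107 mV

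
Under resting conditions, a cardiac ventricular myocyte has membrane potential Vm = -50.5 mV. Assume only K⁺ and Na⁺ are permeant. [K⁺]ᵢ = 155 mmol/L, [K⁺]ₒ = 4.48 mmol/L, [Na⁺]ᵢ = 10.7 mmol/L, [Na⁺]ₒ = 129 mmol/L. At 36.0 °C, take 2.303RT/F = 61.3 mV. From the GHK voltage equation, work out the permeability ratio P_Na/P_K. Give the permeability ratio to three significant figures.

0.147

Let α = P_Na/P_K. GHK: Vm = 61.3·log₁₀[(Kₒ + α·Naₒ)/(Kᵢ + α·Naᵢ)].
10^(Vm/61.3) = 10^(-50.5/61.3) = 0.15003
So 0.15003·(Kᵢ + α·Naᵢ) = Kₒ + α·Naₒ → α = (0.15003·155.0 − 4.48) / (129.0 − 0.15003·10.7)
α = (23.25 − 4.48) / (129.0 − 1.605) = 18.77/127.4 = 0.1474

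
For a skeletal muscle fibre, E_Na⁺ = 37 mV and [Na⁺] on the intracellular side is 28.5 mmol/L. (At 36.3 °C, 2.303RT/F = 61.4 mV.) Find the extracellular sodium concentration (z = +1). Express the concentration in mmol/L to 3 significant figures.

114 mmol/L

Nernst: E = (61.4/1) · log₁₀([out]/[in]), so log₁₀([out]/[in]) = 37.0 × 1 / 61.4 = 0.6026.
[out]/[in] = 10^(0.6026) = 4.005.
[out] = 4.005 × 28.5 = 114.1 mmol/L.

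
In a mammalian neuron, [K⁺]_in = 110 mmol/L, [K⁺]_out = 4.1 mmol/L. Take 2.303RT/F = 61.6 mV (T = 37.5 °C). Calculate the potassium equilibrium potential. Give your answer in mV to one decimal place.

-88.0 mV

E = (61.6/z) · log₁₀([K⁺]_out/[K⁺]_in) with z = +1.
= (61.6/1) · log₁₀(4.1/110) = 61.60 · log₁₀(0.03727)
= 61.60 · (-1.4286) = -88.00 mV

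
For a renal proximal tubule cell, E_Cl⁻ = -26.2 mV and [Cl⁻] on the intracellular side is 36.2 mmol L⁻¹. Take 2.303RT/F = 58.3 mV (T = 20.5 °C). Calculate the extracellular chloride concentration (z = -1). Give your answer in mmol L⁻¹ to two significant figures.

100 mmol L⁻¹

Nernst: E = (58.3/-1) · log₁₀([out]/[in]), so log₁₀([out]/[in]) = -26.2 × -1 / 58.3 = 0.4494.
[out]/[in] = 10^(0.4494) = 2.814.
[out] = 2.814 × 36.2 = 101.9 mmol L⁻¹.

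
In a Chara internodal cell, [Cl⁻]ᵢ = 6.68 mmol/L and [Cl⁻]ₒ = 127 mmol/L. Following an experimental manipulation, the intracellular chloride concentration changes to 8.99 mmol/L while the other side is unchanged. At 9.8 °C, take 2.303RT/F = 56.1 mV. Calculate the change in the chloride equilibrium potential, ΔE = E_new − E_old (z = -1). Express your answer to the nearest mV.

7 mV

E_old = (56.1/-1)·log₁₀(127/6.68) = -71.75 mV
E_new = (56.1/-1)·log₁₀(127/8.99) = -64.52 mV
ΔE = -64.52 − (-71.75) = 7.24 mV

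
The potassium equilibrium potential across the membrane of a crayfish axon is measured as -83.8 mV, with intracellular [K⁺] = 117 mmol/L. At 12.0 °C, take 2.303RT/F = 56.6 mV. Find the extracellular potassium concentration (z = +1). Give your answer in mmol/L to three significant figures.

3.87 mmol/L

Nernst: E = (56.6/1) · log₁₀([out]/[in]), so log₁₀([out]/[in]) = -83.8 × 1 / 56.6 = -1.4806.
[out]/[in] = 10^(-1.4806) = 0.03307.
[out] = 0.03307 × 117 = 3.869 mmol/L.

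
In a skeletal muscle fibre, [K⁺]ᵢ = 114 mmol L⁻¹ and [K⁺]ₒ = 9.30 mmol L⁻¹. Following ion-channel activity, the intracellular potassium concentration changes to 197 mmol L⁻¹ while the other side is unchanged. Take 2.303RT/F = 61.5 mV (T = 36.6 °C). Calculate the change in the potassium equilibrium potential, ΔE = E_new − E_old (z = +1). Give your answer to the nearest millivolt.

E_old = (61.5/1)·log₁₀(9.30/114) = -66.94 mV
E_new = (61.5/1)·log₁₀(9.30/197) = -81.55 mV
ΔE = -81.55 − (-66.94) = -14.61 mV

-15 mV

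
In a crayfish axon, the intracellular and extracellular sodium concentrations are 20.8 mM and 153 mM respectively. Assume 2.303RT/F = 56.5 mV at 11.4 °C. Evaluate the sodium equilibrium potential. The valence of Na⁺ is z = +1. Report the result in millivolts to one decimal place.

49.0 mV

E = (56.5/z) · log₁₀([Na⁺]_out/[Na⁺]_in) with z = +1.
= (56.5/1) · log₁₀(153/20.8) = 56.50 · log₁₀(7.356)
= 56.50 · (0.8666) = 48.96 mV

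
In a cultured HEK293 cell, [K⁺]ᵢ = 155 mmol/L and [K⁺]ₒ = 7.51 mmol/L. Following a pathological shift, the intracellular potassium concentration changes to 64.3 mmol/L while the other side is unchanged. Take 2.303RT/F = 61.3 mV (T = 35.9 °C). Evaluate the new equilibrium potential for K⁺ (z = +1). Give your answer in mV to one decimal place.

-57.2 mV

After the shift: [K⁺]_out = 7.51, [K⁺]_in = 64.3 mmol/L.
E_new = (61.3/1)·log₁₀(7.51/64.3) = 61.30 · (-0.9326) = -57.17 mV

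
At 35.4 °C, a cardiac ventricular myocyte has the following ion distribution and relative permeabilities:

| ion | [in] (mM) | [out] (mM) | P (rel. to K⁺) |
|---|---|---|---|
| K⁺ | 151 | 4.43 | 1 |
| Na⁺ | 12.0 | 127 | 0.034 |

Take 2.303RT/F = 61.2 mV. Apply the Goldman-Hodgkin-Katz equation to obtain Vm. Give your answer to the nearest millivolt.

Vm = 61.2 · log₁₀[(Σ P·[cation]ₒ + Σ P·[anion]ᵢ) / (Σ P·[cation]ᵢ + Σ P·[anion]ₒ)]
Numerator = 1×4.43 + 0.034×127 = 8.748
Denominator = 1×151 + 0.034×12.0 = 151.4
Vm = 61.2 · log₁₀(0.057778) = 61.2 × (-1.2382) = -75.78 mV

-76 mV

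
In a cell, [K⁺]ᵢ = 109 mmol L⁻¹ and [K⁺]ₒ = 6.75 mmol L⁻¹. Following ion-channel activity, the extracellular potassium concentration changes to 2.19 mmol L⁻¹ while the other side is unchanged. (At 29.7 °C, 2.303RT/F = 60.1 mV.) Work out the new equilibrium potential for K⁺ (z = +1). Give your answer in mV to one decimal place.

-102.0 mV

After the shift: [K⁺]_out = 2.19, [K⁺]_in = 109 mmol L⁻¹.
E_new = (60.1/1)·log₁₀(2.19/109) = 60.10 · (-1.6970) = -101.99 mV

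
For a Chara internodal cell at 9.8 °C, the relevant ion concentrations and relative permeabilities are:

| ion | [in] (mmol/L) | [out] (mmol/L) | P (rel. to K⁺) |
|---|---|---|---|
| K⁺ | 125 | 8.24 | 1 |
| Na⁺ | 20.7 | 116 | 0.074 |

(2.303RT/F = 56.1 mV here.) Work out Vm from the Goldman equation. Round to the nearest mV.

-49 mV

Vm = 56.1 · log₁₀[(Σ P·[cation]ₒ + Σ P·[anion]ᵢ) / (Σ P·[cation]ᵢ + Σ P·[anion]ₒ)]
Numerator = 1×8.24 + 0.074×116 = 16.82
Denominator = 1×125 + 0.074×20.7 = 126.5
Vm = 56.1 · log₁₀(0.13296) = 56.1 × (-0.8763) = -49.16 mV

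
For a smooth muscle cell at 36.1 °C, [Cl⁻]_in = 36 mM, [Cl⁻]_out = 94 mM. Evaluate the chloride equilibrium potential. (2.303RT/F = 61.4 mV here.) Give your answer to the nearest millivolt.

-26 mV

E = (61.4/z) · log₁₀([Cl⁻]_out/[Cl⁻]_in) with z = -1.
For an anion, dividing by z = -1 reverses the sign.
= (61.4/-1) · log₁₀(94/36) = -61.40 · log₁₀(2.611)
= -61.40 · (0.4168) = -25.59 mV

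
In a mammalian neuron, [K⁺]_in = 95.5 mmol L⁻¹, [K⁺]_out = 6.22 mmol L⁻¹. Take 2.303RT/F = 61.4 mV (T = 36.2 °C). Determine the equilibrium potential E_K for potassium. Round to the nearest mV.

E = (61.4/z) · log₁₀([K⁺]_out/[K⁺]_in) with z = +1.
= (61.4/1) · log₁₀(6.22/95.5) = 61.40 · log₁₀(0.06513)
= 61.40 · (-1.1862) = -72.83 mV

-73 mV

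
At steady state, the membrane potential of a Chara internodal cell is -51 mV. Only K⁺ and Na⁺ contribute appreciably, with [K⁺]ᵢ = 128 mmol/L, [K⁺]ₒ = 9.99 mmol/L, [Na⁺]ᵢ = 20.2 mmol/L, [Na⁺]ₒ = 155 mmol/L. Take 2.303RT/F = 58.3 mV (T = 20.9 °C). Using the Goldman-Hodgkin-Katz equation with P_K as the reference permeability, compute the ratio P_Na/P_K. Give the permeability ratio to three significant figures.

Let α = P_Na/P_K. GHK: Vm = 58.3·log₁₀[(Kₒ + α·Naₒ)/(Kᵢ + α·Naᵢ)].
10^(Vm/58.3) = 10^(-51.0/58.3) = 0.13342
So 0.13342·(Kᵢ + α·Naᵢ) = Kₒ + α·Naₒ → α = (0.13342·128.0 − 9.99) / (155.0 − 0.13342·20.2)
α = (17.08 − 9.99) / (155.0 − 2.695) = 7.088/152.3 = 0.04653

0.0465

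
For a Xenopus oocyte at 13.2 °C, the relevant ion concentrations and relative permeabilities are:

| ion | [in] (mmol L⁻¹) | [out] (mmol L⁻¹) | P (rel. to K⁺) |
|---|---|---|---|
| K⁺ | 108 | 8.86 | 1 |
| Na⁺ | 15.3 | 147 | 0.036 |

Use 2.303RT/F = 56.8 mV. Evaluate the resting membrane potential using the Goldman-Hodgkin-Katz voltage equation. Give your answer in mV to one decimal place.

Vm = 56.8 · log₁₀[(Σ P·[cation]ₒ + Σ P·[anion]ᵢ) / (Σ P·[cation]ᵢ + Σ P·[anion]ₒ)]
Numerator = 1×8.86 + 0.036×147 = 14.15
Denominator = 1×108 + 0.036×15.3 = 108.6
Vm = 56.8 · log₁₀(0.13037) = 56.8 × (-0.8848) = -50.26 mV

-50.3 mV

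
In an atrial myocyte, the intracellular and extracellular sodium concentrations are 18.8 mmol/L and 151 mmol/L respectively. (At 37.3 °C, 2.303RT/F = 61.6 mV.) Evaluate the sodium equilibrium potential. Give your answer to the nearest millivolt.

56 mV

E = (61.6/z) · log₁₀([Na⁺]_out/[Na⁺]_in) with z = +1.
= (61.6/1) · log₁₀(151/18.8) = 61.60 · log₁₀(8.032)
= 61.60 · (0.9048) = 55.74 mV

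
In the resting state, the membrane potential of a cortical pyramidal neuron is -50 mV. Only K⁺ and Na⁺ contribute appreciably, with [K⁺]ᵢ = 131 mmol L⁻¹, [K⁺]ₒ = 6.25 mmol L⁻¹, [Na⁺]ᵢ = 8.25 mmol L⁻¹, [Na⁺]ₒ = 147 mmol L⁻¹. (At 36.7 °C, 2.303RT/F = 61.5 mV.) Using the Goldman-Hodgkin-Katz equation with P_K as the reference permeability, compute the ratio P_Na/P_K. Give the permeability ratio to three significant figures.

0.0954

Let α = P_Na/P_K. GHK: Vm = 61.5·log₁₀[(Kₒ + α·Naₒ)/(Kᵢ + α·Naᵢ)].
10^(Vm/61.5) = 10^(-50.0/61.5) = 0.15381
So 0.15381·(Kᵢ + α·Naᵢ) = Kₒ + α·Naₒ → α = (0.15381·131.0 − 6.25) / (147.0 − 0.15381·8.25)
α = (20.15 − 6.25) / (147.0 − 1.269) = 13.9/145.7 = 0.09538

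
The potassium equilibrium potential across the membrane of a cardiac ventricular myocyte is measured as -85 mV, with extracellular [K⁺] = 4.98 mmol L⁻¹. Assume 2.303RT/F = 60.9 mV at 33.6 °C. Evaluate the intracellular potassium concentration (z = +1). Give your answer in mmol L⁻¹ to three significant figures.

124 mmol L⁻¹

Nernst: E = (60.9/1) · log₁₀([out]/[in]), so log₁₀([out]/[in]) = -85.0 × 1 / 60.9 = -1.3957.
[out]/[in] = 10^(-1.3957) = 0.0402.
[in] = 4.98 / 0.0402 = 123.9 mmol L⁻¹.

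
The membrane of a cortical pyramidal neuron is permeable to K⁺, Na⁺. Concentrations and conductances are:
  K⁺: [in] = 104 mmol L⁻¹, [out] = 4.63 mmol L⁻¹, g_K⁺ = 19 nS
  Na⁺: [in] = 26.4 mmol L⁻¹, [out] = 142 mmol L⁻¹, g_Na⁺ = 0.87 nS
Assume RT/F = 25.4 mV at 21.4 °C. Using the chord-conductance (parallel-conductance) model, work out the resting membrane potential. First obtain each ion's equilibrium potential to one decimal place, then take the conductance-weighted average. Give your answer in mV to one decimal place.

-73.7 mV

E_K⁺ = (25.4/1)·ln(4.63/104) = -79.0 mV
E_Na⁺ = (25.4/1)·ln(142/26.4) = 42.7 mV
Vm = (Σ gᵢEᵢ)/(Σ gᵢ) = (19·-79.0 + 0.87·42.7) / (19 + 0.87)
= -1463.85 / 19.87 = -73.67 mV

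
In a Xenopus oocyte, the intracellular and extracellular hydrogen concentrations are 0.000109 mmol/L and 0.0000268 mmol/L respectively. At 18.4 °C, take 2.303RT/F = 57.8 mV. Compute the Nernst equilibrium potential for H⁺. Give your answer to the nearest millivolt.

E = (57.8/z) · log₁₀([H⁺]_out/[H⁺]_in) with z = +1.
= (57.8/1) · log₁₀(0.0000268/0.000109) = 57.80 · log₁₀(0.2459)
= 57.80 · (-0.6093) = -35.22 mV

-35 mV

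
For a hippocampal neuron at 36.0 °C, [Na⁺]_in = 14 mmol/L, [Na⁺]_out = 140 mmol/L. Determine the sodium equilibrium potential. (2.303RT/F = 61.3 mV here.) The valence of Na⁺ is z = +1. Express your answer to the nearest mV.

E = (61.3/z) · log₁₀([Na⁺]_out/[Na⁺]_in) with z = +1.
= (61.3/1) · log₁₀(140/14) = 61.30 · log₁₀(10)
= 61.30 · (1.0000) = 61.30 mV

61 mV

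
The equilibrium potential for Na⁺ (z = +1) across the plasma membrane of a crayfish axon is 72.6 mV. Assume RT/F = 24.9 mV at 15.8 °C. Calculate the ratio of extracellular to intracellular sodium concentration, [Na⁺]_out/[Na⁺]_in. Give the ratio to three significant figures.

ln([out]/[in]) = E·z/(24.9) = 72.6 × 1 / 24.9 = 2.9157
[out]/[in] = e^(2.9157) = 18.46

18.5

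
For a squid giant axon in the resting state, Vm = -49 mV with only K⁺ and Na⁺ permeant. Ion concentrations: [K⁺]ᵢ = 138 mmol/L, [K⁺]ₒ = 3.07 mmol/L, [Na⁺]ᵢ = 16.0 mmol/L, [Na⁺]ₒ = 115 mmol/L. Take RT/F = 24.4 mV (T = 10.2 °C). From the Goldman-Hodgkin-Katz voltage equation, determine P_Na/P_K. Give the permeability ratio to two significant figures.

0.14

Let α = P_Na/P_K. GHK: Vm = 24.4·ln[(Kₒ + α·Naₒ)/(Kᵢ + α·Naᵢ)].
e^(Vm/24.4) = e^(-49.0/24.4) = 0.13423
So 0.13423·(Kᵢ + α·Naᵢ) = Kₒ + α·Naₒ → α = (0.13423·138.0 − 3.07) / (115.0 − 0.13423·16.0)
α = (18.52 − 3.07) / (115.0 − 2.148) = 15.45/112.9 = 0.1369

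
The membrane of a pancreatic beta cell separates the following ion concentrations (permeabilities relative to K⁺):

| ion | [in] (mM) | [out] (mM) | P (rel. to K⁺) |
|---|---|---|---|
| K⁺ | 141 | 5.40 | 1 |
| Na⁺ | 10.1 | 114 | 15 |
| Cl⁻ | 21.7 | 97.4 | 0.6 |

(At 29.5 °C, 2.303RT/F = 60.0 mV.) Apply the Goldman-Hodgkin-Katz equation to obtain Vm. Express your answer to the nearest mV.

42 mV

Vm = 60.0 · log₁₀[(Σ P·[cation]ₒ + Σ P·[anion]ᵢ) / (Σ P·[cation]ᵢ + Σ P·[anion]ₒ)]
Numerator = 1×5.40 + 15×114 + 0.6×21.7 = 1728
Denominator = 1×141 + 15×10.1 + 0.6×97.4 = 350.9
Vm = 60.0 · log₁₀(4.9251) = 60.0 × (0.6924) = 41.54 mV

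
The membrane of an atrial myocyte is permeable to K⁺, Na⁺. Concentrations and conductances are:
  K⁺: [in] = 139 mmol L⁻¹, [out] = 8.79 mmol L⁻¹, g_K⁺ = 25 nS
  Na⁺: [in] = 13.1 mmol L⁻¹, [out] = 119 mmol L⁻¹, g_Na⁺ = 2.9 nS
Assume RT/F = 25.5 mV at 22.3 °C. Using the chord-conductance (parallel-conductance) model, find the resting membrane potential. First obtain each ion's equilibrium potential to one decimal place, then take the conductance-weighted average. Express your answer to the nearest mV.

E_K⁺ = (25.5/1)·ln(8.79/139) = -70.4 mV
E_Na⁺ = (25.5/1)·ln(119/13.1) = 56.3 mV
Vm = (Σ gᵢEᵢ)/(Σ gᵢ) = (25·-70.4 + 2.9·56.3) / (25 + 2.9)
= -1596.73 / 27.9 = -57.23 mV

-57 mV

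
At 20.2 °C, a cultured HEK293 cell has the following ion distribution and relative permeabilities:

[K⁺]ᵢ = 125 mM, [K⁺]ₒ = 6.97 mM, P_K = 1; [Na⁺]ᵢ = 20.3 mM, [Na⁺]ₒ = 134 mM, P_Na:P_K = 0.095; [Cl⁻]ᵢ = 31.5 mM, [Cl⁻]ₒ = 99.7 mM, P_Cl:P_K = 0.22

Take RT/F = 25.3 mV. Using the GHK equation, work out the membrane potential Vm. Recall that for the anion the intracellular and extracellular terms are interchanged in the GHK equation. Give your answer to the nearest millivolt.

-44 mV

Vm = 25.3 · ln[(Σ P·[cation]ₒ + Σ P·[anion]ᵢ) / (Σ P·[cation]ᵢ + Σ P·[anion]ₒ)]
Numerator = 1×6.97 + 0.095×134 + 0.22×31.5 = 26.63
Denominator = 1×125 + 0.095×20.3 + 0.22×99.7 = 148.9
Vm = 25.3 · ln(0.17889) = 25.3 × (-1.7210) = -43.54 mV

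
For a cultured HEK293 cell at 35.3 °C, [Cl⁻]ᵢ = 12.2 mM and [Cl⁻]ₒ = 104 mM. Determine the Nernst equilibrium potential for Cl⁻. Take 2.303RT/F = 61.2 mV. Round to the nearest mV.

-57 mV

E = (61.2/z) · log₁₀([Cl⁻]_out/[Cl⁻]_in) with z = -1.
For an anion, dividing by z = -1 reverses the sign.
= (61.2/-1) · log₁₀(104/12.2) = -61.20 · log₁₀(8.525)
= -61.20 · (0.9307) = -56.96 mV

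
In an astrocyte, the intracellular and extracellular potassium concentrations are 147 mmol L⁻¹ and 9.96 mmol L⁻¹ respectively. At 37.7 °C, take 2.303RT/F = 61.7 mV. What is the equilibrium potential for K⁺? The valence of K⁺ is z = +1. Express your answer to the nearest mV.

-72 mV

E = (61.7/z) · log₁₀([K⁺]_out/[K⁺]_in) with z = +1.
= (61.7/1) · log₁₀(9.96/147) = 61.70 · log₁₀(0.06776)
= 61.70 · (-1.1691) = -72.13 mV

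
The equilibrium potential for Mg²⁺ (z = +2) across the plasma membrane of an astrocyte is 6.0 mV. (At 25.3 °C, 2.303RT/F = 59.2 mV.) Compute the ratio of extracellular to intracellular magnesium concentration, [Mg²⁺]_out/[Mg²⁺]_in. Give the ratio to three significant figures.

1.59

log₁₀([out]/[in]) = E·z/(59.2) = 6.0 × 2 / 59.2 = 0.2027
[out]/[in] = 10^(0.2027) = 1.595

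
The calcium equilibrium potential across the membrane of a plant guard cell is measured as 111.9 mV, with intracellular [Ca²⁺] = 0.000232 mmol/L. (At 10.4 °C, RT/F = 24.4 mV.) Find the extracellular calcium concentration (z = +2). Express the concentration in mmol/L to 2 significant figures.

Nernst: E = (24.4/2) · ln([out]/[in]), so ln([out]/[in]) = 111.9 × 2 / 24.4 = 9.1721.
[out]/[in] = e^(9.1721) = 9625.
[out] = 9625 × 0.000232 = 2.233 mmol/L.

2.2 mmol/L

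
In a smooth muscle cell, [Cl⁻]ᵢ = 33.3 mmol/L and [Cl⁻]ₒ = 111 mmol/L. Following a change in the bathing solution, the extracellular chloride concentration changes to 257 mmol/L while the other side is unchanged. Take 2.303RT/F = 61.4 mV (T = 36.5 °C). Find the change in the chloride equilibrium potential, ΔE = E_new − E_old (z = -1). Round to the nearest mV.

E_old = (61.4/-1)·log₁₀(111/33.3) = -32.10 mV
E_new = (61.4/-1)·log₁₀(257/33.3) = -54.49 mV
ΔE = -54.49 − (-32.10) = -22.39 mV

-22 mV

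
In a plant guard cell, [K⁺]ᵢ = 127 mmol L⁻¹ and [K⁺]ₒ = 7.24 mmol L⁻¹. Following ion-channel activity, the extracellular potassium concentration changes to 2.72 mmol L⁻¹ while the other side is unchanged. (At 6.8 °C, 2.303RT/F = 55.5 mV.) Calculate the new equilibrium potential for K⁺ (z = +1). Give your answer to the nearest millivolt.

-93 mV

After the shift: [K⁺]_out = 2.72, [K⁺]_in = 127 mmol L⁻¹.
E_new = (55.5/1)·log₁₀(2.72/127) = 55.50 · (-1.6692) = -92.64 mV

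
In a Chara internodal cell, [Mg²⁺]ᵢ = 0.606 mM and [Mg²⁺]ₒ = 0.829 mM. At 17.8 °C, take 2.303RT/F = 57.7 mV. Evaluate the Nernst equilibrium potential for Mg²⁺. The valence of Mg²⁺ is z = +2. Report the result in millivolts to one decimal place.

3.9 mV

E = (57.7/z) · log₁₀([Mg²⁺]_out/[Mg²⁺]_in) with z = +2.
= (57.7/2) · log₁₀(0.829/0.606) = 28.85 · log₁₀(1.368)
= 28.85 · (0.1361) = 3.93 mV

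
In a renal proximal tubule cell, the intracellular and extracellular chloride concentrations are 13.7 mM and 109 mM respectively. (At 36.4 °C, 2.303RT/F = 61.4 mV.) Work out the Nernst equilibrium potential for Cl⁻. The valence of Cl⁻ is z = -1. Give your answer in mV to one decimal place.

-55.3 mV

E = (61.4/z) · log₁₀([Cl⁻]_out/[Cl⁻]_in) with z = -1.
For an anion, dividing by z = -1 reverses the sign.
= (61.4/-1) · log₁₀(109/13.7) = -61.40 · log₁₀(7.956)
= -61.40 · (0.9007) = -55.30 mV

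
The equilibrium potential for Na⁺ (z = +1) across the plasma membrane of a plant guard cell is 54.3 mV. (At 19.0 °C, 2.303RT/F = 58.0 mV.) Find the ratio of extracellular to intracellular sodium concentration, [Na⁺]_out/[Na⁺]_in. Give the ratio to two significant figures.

log₁₀([out]/[in]) = E·z/(58.0) = 54.3 × 1 / 58.0 = 0.9362
[out]/[in] = 10^(0.9362) = 8.634

8.6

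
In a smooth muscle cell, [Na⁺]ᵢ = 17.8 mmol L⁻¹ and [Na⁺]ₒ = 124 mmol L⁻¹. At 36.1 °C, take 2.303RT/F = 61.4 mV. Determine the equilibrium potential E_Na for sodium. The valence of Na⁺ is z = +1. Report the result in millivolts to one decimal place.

E = (61.4/z) · log₁₀([Na⁺]_out/[Na⁺]_in) with z = +1.
= (61.4/1) · log₁₀(124/17.8) = 61.40 · log₁₀(6.966)
= 61.40 · (0.8430) = 51.76 mV

51.8 mV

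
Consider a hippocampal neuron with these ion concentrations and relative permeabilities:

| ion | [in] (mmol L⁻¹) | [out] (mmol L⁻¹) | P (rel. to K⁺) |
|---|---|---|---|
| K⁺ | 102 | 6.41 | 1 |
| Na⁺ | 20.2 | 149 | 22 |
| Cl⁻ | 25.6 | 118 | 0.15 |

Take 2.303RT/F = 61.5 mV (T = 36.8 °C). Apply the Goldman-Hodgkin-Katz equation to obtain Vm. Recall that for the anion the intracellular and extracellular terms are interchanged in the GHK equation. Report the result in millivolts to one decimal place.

Vm = 61.5 · log₁₀[(Σ P·[cation]ₒ + Σ P·[anion]ᵢ) / (Σ P·[cation]ᵢ + Σ P·[anion]ₒ)]
Numerator = 1×6.41 + 22×149 + 0.15×25.6 = 3288
Denominator = 1×102 + 22×20.2 + 0.15×118 = 564.1
Vm = 61.5 · log₁₀(5.8292) = 61.5 × (0.7656) = 47.08 mV

47.1 mV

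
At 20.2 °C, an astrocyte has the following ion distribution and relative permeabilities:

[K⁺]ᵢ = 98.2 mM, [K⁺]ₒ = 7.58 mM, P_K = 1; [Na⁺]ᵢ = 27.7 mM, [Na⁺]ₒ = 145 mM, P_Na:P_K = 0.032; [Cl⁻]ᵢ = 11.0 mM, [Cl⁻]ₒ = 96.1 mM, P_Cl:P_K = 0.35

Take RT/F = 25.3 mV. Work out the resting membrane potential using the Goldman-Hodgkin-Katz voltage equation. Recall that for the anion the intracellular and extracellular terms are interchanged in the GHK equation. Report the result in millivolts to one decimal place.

-53.4 mV

Vm = 25.3 · ln[(Σ P·[cation]ₒ + Σ P·[anion]ᵢ) / (Σ P·[cation]ᵢ + Σ P·[anion]ₒ)]
Numerator = 1×7.58 + 0.032×145 + 0.35×11.0 = 16.07
Denominator = 1×98.2 + 0.032×27.7 + 0.35×96.1 = 132.7
Vm = 25.3 · ln(0.12108) = 25.3 × (-2.1113) = -53.42 mV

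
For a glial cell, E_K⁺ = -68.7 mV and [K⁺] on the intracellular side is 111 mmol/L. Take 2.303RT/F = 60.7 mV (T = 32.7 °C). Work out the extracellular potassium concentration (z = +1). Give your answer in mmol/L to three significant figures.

8.19 mmol/L

Nernst: E = (60.7/1) · log₁₀([out]/[in]), so log₁₀([out]/[in]) = -68.7 × 1 / 60.7 = -1.1318.
[out]/[in] = 10^(-1.1318) = 0.07383.
[out] = 0.07383 × 111 = 8.195 mmol/L.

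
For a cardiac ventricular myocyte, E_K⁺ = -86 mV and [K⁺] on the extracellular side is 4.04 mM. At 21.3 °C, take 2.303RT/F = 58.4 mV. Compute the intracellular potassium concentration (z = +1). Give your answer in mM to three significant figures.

120 mM

Nernst: E = (58.4/1) · log₁₀([out]/[in]), so log₁₀([out]/[in]) = -86.0 × 1 / 58.4 = -1.4726.
[out]/[in] = 10^(-1.4726) = 0.03368.
[in] = 4.04 / 0.03368 = 119.9 mM.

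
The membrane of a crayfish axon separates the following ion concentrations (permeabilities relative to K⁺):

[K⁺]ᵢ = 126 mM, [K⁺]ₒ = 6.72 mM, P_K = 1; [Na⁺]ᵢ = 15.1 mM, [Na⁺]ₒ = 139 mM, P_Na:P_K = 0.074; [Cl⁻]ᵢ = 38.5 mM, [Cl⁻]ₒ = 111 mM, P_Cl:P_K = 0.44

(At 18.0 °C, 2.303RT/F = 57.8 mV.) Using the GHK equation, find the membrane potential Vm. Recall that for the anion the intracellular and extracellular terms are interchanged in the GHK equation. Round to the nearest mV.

-41 mV

Vm = 57.8 · log₁₀[(Σ P·[cation]ₒ + Σ P·[anion]ᵢ) / (Σ P·[cation]ᵢ + Σ P·[anion]ₒ)]
Numerator = 1×6.72 + 0.074×139 + 0.44×38.5 = 33.95
Denominator = 1×126 + 0.074×15.1 + 0.44×111 = 176
Vm = 57.8 · log₁₀(0.19292) = 57.8 × (-0.7146) = -41.30 mV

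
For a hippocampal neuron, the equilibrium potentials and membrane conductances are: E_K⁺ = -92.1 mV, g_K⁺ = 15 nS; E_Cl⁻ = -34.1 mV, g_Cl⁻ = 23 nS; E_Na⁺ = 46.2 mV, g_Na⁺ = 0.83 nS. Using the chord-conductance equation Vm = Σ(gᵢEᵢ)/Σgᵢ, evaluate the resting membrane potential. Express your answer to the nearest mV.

Σ gᵢEᵢ = 15·(-92.1) + 23·(-34.1) + 0.83·(46.2) = -2127.45
Σ gᵢ = 15 + 23 + 0.83 = 38.83
Vm = -2127.45 / 38.83 = -54.79 mV

-55 mV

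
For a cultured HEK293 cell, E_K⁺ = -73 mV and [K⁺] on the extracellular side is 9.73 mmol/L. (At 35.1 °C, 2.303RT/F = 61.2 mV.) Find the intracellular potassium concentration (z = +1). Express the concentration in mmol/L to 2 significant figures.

Nernst: E = (61.2/1) · log₁₀([out]/[in]), so log₁₀([out]/[in]) = -73.0 × 1 / 61.2 = -1.1928.
[out]/[in] = 10^(-1.1928) = 0.06415.
[in] = 9.73 / 0.06415 = 151.7 mmol/L.

150 mmol/L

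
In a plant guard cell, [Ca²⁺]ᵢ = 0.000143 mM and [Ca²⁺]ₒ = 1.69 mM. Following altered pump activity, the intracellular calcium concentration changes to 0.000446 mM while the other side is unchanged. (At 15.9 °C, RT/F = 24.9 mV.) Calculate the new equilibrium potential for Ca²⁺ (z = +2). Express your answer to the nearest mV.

After the shift: [Ca²⁺]_out = 1.69, [Ca²⁺]_in = 0.000446 mM.
E_new = (24.9/2)·ln(1.69/0.000446) = 12.45 · (8.2399) = 102.59 mV

103 mV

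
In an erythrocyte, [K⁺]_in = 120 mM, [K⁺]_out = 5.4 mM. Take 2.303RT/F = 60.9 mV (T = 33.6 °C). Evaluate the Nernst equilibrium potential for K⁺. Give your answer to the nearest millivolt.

E = (60.9/z) · log₁₀([K⁺]_out/[K⁺]_in) with z = +1.
= (60.9/1) · log₁₀(5.4/120) = 60.90 · log₁₀(0.045)
= 60.90 · (-1.3468) = -82.02 mV

-82 mV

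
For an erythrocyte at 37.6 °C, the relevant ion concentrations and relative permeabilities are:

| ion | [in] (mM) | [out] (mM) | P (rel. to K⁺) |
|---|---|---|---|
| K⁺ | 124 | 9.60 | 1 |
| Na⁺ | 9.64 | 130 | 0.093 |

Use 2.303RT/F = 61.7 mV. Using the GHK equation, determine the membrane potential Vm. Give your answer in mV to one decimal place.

Vm = 61.7 · log₁₀[(Σ P·[cation]ₒ + Σ P·[anion]ᵢ) / (Σ P·[cation]ᵢ + Σ P·[anion]ₒ)]
Numerator = 1×9.60 + 0.093×130 = 21.69
Denominator = 1×124 + 0.093×9.64 = 124.9
Vm = 61.7 · log₁₀(0.17366) = 61.7 × (-0.7603) = -46.91 mV

-46.9 mV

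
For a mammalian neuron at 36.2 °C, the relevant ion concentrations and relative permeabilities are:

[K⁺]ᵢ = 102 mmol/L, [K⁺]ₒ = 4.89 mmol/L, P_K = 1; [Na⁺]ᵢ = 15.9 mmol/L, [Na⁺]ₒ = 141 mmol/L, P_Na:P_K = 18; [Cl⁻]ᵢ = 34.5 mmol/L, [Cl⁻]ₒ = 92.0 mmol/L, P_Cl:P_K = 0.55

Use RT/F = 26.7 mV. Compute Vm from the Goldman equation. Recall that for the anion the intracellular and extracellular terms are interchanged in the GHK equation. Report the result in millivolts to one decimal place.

Vm = 26.7 · ln[(Σ P·[cation]ₒ + Σ P·[anion]ᵢ) / (Σ P·[cation]ᵢ + Σ P·[anion]ₒ)]
Numerator = 1×4.89 + 18×141 + 0.55×34.5 = 2562
Denominator = 1×102 + 18×15.9 + 0.55×92.0 = 438.8
Vm = 26.7 · ln(5.8383) = 26.7 × (1.7644) = 47.11 mV

47.1 mV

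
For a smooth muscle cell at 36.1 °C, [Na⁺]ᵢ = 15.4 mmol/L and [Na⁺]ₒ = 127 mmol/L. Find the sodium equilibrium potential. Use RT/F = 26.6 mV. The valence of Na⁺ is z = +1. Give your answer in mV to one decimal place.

56.1 mV

E = (26.6/z) · ln([Na⁺]_out/[Na⁺]_in) with z = +1.
= (26.6/1) · ln(127/15.4) = 26.60 · ln(8.247)
= 26.60 · (2.1098) = 56.12 mV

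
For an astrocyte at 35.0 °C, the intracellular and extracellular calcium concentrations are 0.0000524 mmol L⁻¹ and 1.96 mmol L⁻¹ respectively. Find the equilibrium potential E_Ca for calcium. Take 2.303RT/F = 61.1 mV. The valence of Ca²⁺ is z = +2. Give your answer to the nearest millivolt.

E = (61.1/z) · log₁₀([Ca²⁺]_out/[Ca²⁺]_in) with z = +2.
= (61.1/2) · log₁₀(1.96/0.0000524) = 30.55 · log₁₀(3.74e+04)
= 30.55 · (4.5729) = 139.70 mV

140 mV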